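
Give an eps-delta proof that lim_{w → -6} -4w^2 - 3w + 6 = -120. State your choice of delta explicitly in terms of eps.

Fix eps > 0. We want delta > 0 such that 0 < |w + 6| < delta implies |(-4w^2 - 3w + 6) + 120| < eps.
(-4w^2 - 3w + 6) + 120 = -4w^2 - 3w + 126 = (w + 6)(-4w + 21).
So |(-4w^2 - 3w + 6) + 120| = |w + 6|·|-4w + 21|.
Assume first that |w + 6| < 2, so |w| < 8. Then |-4w + 21| ≤ 4·8 + 21 = 53.
Hence |(-4w^2 - 3w + 6) + 120| ≤ 53|w + 6| < eps provided |w + 6| < eps/53.
Choosing delta = min(2, eps/53) ensures both conditions, hence |(-4w^2 - 3w + 6) + 120| < eps.

delta = min(2, eps/53)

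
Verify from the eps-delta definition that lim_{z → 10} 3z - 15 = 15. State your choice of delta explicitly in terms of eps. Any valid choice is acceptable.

delta = eps/3

Fix eps > 0. We need delta > 0 so that 0 < |z − 10| < delta implies |(3z - 15) − 15| < eps.
Since (3z - 15) − 15 = 3(z − 10), we have |(3z - 15) − 15| = 3|z − 10|.
Thus it suffices that |z − 10| < eps/3.
Take delta = eps/3. If 0 < |z − 10| < delta then |(3z - 15) − 15| = 3|z − 10| < 3·(eps/3) = eps.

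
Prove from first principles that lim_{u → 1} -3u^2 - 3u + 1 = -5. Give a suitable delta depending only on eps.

delta = min(1, eps/12)

Fix eps > 0. We want delta > 0 such that 0 < |u − 1| < delta implies |(-3u^2 - 3u + 1) + 5| < eps.
(-3u^2 - 3u + 1) + 5 = -3u^2 - 3u + 6 = (u − 1)(-3u - 6).
So |(-3u^2 - 3u + 1) + 5| = |u − 1|·|-3u - 6|.
Require delta ≤ 1. Then |u − 1| < 1 gives |u| < 2, and by the triangle inequality |-3u - 6| ≤ 3·2 + 6 = 12.
Hence |(-3u^2 - 3u + 1) + 5| ≤ 12|u − 1| < eps provided |u − 1| < eps/12.
Take delta = min(1, eps/12). Then 0 < |u − 1| < delta gives both |u − 1| < 1 and |u − 1| < eps/12, so |(-3u^2 - 3u + 1) + 5| < eps.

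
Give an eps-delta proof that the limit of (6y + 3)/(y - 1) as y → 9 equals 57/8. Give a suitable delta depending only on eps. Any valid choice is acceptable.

delta = min(4, (32/9)eps)

Let eps > 0 be given. We want delta > 0 with 0 < |y − 9| < delta ⇒ |(6y + 3)/(y - 1) − (57/8)| < eps.
Combining over a common denominator, (6y + 3)/(y - 1) − (57/8) = [(6y + 3)·8 − 57·(y - 1)] / [8·(y - 1)] = -9(y − 9) / (8(y - 1)).
So |(6y + 3)/(y - 1) − (57/8)| = 9|y − 9| / (8·|y − 1|).
Require delta ≤ 4, so |y − 1| ≥ |8| − |y − 9| > 8 − 4 = 4.
Hence |(6y + 3)/(y - 1) − (57/8)| < 9|y − 9|/(8·4) = (9/32)|y − 9|, which is < eps once |y − 9| < (32/9)eps.
Take delta = min(4, (32/9)eps). Then 0 < |y − 9| < delta forces both bounds, so |(6y + 3)/(y - 1) − (57/8)| < eps.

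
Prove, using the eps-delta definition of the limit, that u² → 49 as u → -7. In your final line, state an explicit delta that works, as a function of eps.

delta = min(1, eps/15)

Let eps > 0. We seek delta > 0 with 0 < |u + 7| < delta ⇒ |u² − 49| < eps.
Factor: u² − 49 = (u + 7)(u - 7), so |u² − 49| = |u + 7|·|u - 7|.
Restrict delta ≤ 1. Then |u + 7| < 1 gives |u| < 8, so by the triangle inequality |u - 7| ≤ 8 + 7 = 15.
Hence |u² − 49| ≤ 15|u + 7|, which is < eps once |u + 7| < eps/15.
Take delta = min(1, eps/15). If 0 < |u + 7| < delta then both bounds hold and |u² − 49| ≤ 15|u + 7| < 15·(eps/15) = eps.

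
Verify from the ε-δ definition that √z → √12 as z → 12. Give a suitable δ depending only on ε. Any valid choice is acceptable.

Fix ε > 0. We want δ > 0 such that 0 < |z − 12| < δ implies |√z − √12| < ε.
Multiplying by the conjugate, |√z − √12| = |z − 12|/(√z + √12).
Restrict δ ≤ 12 so that |z − 12| < 12 forces z > 0, and then √z + √12 > √12.
Hence |√z − √12| < |z − 12|/√12, which is < ε once |z − 12| < √12·ε.
Take δ = min(12, √12·ε). If 0 < |z − 12| < δ then z > 0 and |√z − √12| < |z − 12|/√12 < ε.

δ = min(12, √12·ε)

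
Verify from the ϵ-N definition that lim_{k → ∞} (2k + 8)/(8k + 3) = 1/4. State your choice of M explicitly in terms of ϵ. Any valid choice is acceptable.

M = (29/32)/ϵ

Let ϵ > 0 be given. For k ≥ 1, |(2k + 8)/(8k + 3) − (1/4)| = |58|/(8(8k + 3)) = 58/(8(8k + 3)).
Since 8k + 3 ≥ 8k for k ≥ 1, this is ≤ 58/(8·8k) = (29/32)/k.
So |(2k + 8)/(8k + 3) − (1/4)| < ϵ whenever k > (29/32)/ϵ.
Take M = (29/32)/ϵ. If k > M then |(2k + 8)/(8k + 3) − (1/4)| ≤ (29/32)/k < ϵ.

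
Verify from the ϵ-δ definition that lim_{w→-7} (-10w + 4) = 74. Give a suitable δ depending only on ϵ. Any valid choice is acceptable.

δ = ϵ/10

Let ϵ > 0. We need δ > 0 so that 0 < |w + 7| < δ implies |(-10w + 4) − 74| < ϵ.
Since (-10w + 4) − 74 = -10(w + 7), we have |(-10w + 4) − 74| = 10|w + 7|.
Thus it suffices that |w + 7| < ϵ/10.
Take δ = ϵ/10. If 0 < |w + 7| < δ then |(-10w + 4) − 74| = 10|w + 7| < 10·(ϵ/10) = ϵ.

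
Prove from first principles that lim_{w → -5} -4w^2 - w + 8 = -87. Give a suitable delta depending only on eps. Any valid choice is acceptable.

Let eps > 0. We want delta > 0 such that 0 < |w + 5| < delta implies |(-4w^2 - w + 8) + 87| < eps.
(-4w^2 - w + 8) + 87 = -4w^2 - w + 95 = (w + 5)(-4w + 19).
So |(-4w^2 - w + 8) + 87| = |w + 5|·|-4w + 19|.
Require delta ≤ 2. Then |w + 5| < 2 gives |w| < 7, and by the triangle inequality |-4w + 19| ≤ 4·7 + 19 = 47.
Hence |(-4w^2 - w + 8) + 87| ≤ 47|w + 5| < eps provided |w + 5| < eps/47.
Take delta = min(2, eps/47). Then 0 < |w + 5| < delta gives both |w + 5| < 2 and |w + 5| < eps/47, so |(-4w^2 - w + 8) + 87| < eps.

delta = min(2, eps/47)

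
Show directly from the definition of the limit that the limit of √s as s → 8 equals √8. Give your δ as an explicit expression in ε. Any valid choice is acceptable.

δ = min(8, √8·ε)

Let ε > 0 be given. We want δ > 0 such that 0 < |s − 8| < δ implies |√s − √8| < ε.
Rationalise: √s − √8 = (s − 8)/(√s + √8), so |√s − √8| = |s − 8|/(√s + √8).
Restrict δ ≤ 8 so that |s − 8| < 8 forces s > 0, and then √s + √8 > √8.
Hence |√s − √8| < |s − 8|/√8, which is < ε once |s − 8| < √8·ε.
Take δ = min(8, √8·ε). If 0 < |s − 8| < δ then s > 0 and |√s − √8| < |s − 8|/√8 < ε.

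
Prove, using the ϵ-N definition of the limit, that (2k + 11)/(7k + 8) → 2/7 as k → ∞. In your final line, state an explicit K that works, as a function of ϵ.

K = (61/49)/ϵ

Fix ϵ > 0. For k ≥ 1, |(2k + 11)/(7k + 8) − (2/7)| = |61|/(7(7k + 8)) = 61/(7(7k + 8)).
Since 7k + 8 ≥ 7k for k ≥ 1, this is ≤ 61/(7·7k) = (61/49)/k.
So |(2k + 11)/(7k + 8) − (2/7)| < ϵ whenever k > (61/49)/ϵ.
Take K = (61/49)/ϵ. If k > K then |(2k + 11)/(7k + 8) − (2/7)| ≤ (61/49)/k < ϵ.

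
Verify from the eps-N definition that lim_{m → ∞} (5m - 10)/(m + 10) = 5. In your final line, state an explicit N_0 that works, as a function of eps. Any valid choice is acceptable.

N_0 = 60/eps

Suppose eps > 0. For m ≥ 1, |(5m - 10)/(m + 10) − 5| = |-60|/((m + 10)) = 60/((m + 10)).
Since m + 10 ≥ m for m ≥ 1, this is ≤ 60/(m) = 60/m.
So |(5m - 10)/(m + 10) − 5| < eps whenever m > 60/eps.
Take N_0 = 60/eps. If m > N_0 then |(5m - 10)/(m + 10) − 5| ≤ 60/m < eps.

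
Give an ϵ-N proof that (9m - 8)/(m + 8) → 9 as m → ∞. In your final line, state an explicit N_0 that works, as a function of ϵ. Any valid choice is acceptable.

N_0 = 80/ϵ

Suppose ϵ > 0. For m ≥ 1, |(9m - 8)/(m + 8) − 9| = |-80|/((m + 8)) = 80/((m + 8)).
Since m + 8 ≥ m for m ≥ 1, this is ≤ 80/(m) = 80/m.
So |(9m - 8)/(m + 8) − 9| < ϵ whenever m > 80/ϵ.
Take N_0 = 80/ϵ. If m > N_0 then |(9m - 8)/(m + 8) − 9| ≤ 80/m < ϵ.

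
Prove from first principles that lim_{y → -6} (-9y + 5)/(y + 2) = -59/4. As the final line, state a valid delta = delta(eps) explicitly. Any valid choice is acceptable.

Let eps > 0 be given. We want delta > 0 with 0 < |y + 6| < delta ⇒ |(-9y + 5)/(y + 2) + 59/4| < eps.
Combining over a common denominator, (-9y + 5)/(y + 2) + 59/4 = [(-9y + 5)·(-4) − 59·(y + 2)] / [(-4)·(y + 2)] = -23(y + 6) / ((-4)(y + 2)).
So |(-9y + 5)/(y + 2) + 59/4| = 23|y + 6| / (4·|y + 2|).
Require delta ≤ 2, so |y + 2| ≥ |-4| − |y + 6| > 4 − 2 = 2.
Hence |(-9y + 5)/(y + 2) + 59/4| < 23|y + 6|/(4·2) = (23/8)|y + 6|, which is < eps once |y + 6| < (8/23)eps.
Take delta = min(2, (8/23)eps). Then 0 < |y + 6| < delta forces both bounds, so |(-9y + 5)/(y + 2) + 59/4| < eps.

delta = min(2, (8/23)eps)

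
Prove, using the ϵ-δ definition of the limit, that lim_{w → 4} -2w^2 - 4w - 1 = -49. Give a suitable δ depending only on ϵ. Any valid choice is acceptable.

δ = min(1, ϵ/22)

Fix ϵ > 0. We want δ > 0 such that 0 < |w − 4| < δ implies |(-2w^2 - 4w - 1) + 49| < ϵ.
(-2w^2 - 4w - 1) + 49 = -2w^2 - 4w + 48 = (w − 4)(-2w - 12).
So |(-2w^2 - 4w - 1) + 49| = |w − 4|·|-2w - 12|.
Assume first that |w − 4| < 1, so |w| < 5. Then |-2w - 12| ≤ 2·5 + 12 = 22.
Hence |(-2w^2 - 4w - 1) + 49| ≤ 22|w − 4| < ϵ provided |w − 4| < ϵ/22.
Choosing δ = min(1, ϵ/22) ensures both conditions, hence |(-2w^2 - 4w - 1) + 49| < ϵ.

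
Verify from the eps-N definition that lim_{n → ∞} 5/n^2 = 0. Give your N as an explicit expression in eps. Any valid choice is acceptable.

N = (5/eps)^{1/2}

Let eps > 0. For n ≥ 1, |5/n^2 − 0| = 5/n^2.
5/n^2 < eps ⇔ n^2 > 5/eps ⇔ n > (5/eps)^{1/2}.
Take N = (5/eps)^{1/2}. Then n > N implies 5/n^2 < eps.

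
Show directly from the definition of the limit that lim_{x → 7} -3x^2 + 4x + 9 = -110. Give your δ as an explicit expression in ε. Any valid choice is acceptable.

δ = min(2, ε/44)

Let ε > 0 be given. We want δ > 0 such that 0 < |x − 7| < δ implies |(-3x^2 + 4x + 9) + 110| < ε.
(-3x^2 + 4x + 9) + 110 = -3x^2 + 4x + 119 = (x − 7)(-3x - 17).
So |(-3x^2 + 4x + 9) + 110| = |x − 7|·|-3x - 17|.
Require δ ≤ 2. Then |x − 7| < 2 gives |x| < 9, and by the triangle inequality |-3x - 17| ≤ 3·9 + 17 = 44.
Hence |(-3x^2 + 4x + 9) + 110| ≤ 44|x − 7| < ε provided |x − 7| < ε/44.
Take δ = min(2, ε/44). Then 0 < |x − 7| < δ gives both |x − 7| < 2 and |x − 7| < ε/44, so |(-3x^2 + 4x + 9) + 110| < ε.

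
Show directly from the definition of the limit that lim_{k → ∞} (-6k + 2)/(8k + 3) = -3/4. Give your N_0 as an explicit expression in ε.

N_0 = (17/32)/ε

Let ε > 0 be given. For k ≥ 1, |(-6k + 2)/(8k + 3) + 3/4| = |34|/(8(8k + 3)) = 34/(8(8k + 3)).
Since 8k + 3 ≥ 8k for k ≥ 1, this is ≤ 34/(8·8k) = (17/32)/k.
So |(-6k + 2)/(8k + 3) + 3/4| < ε whenever k > (17/32)/ε.
Take N_0 = (17/32)/ε. If k > N_0 then |(-6k + 2)/(8k + 3) + 3/4| ≤ (17/32)/k < ε.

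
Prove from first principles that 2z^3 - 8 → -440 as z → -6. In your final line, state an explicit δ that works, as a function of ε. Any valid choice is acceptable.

δ = min(1, ε/254)

Suppose ε > 0. We want δ > 0 such that 0 < |z + 6| < δ implies |(2z^3 - 8) + 440| < ε.
(2z^3 - 8) + 440 = 2z^3 + 432 = (z + 6)(2z^2 - 12z + 72).
So |(2z^3 - 8) + 440| = |z + 6|·|2z^2 - 12z + 72|.
Require δ ≤ 1. Then |z + 6| < 1 gives |z| < 7, and by the triangle inequality |2z^2 - 12z + 72| ≤ 2·7^2 + 12·7 + 72 = 254.
Hence |(2z^3 - 8) + 440| ≤ 254|z + 6| < ε provided |z + 6| < ε/254.
Take δ = min(1, ε/254). Then 0 < |z + 6| < δ gives both |z + 6| < 1 and |z + 6| < ε/254, so |(2z^3 - 8) + 440| < ε.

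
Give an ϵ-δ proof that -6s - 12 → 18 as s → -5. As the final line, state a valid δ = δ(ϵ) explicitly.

Let ϵ > 0 be given. We need δ > 0 so that 0 < |s + 5| < δ implies |(-6s - 12) − 18| < ϵ.
|(-6s - 12) − 18| = |-6s - 30| = 6|s + 5|.
Thus it suffices that |s + 5| < ϵ/6.
Choosing δ = ϵ/6 gives |(-6s - 12) − 18| = 6|s + 5| < ϵ whenever |s + 5| < δ.

δ = ϵ/6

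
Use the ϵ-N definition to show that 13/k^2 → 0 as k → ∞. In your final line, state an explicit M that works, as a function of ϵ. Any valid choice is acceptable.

Let ϵ > 0 be given. For k ≥ 1, |13/k^2 − 0| = 13/k^2.
13/k^2 < ϵ ⇔ k^2 > 13/ϵ ⇔ k > (13/ϵ)^{1/2}.
Take M = (13/ϵ)^{1/2}. Then k > M implies 13/k^2 < ϵ.

M = (13/ϵ)^{1/2}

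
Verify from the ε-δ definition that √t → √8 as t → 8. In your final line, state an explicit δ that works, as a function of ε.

δ = min(8, √8·ε)

Let ε > 0 be given. We want δ > 0 such that 0 < |t − 8| < δ implies |√t − √8| < ε.
Rationalise: √t − √8 = (t − 8)/(√t + √8), so |√t − √8| = |t − 8|/(√t + √8).
Restrict δ ≤ 8 so that |t − 8| < 8 forces t > 0, and then √t + √8 > √8.
Hence |√t − √8| < |t − 8|/√8, which is < ε once |t − 8| < √8·ε.
Take δ = min(8, √8·ε). If 0 < |t − 8| < δ then t > 0 and |√t − √8| < |t − 8|/√8 < ε.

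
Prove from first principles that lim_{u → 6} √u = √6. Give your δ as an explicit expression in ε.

δ = min(6, √6·ε)

Fix ε > 0. We want δ > 0 such that 0 < |u − 6| < δ implies |√u − √6| < ε.
Rationalise: √u − √6 = (u − 6)/(√u + √6), so |√u − √6| = |u − 6|/(√u + √6).
Restrict δ ≤ 6 so that |u − 6| < 6 forces u > 0, and then √u + √6 > √6.
Hence |√u − √6| < |u − 6|/√6, which is < ε once |u − 6| < √6·ε.
Take δ = min(6, √6·ε). If 0 < |u − 6| < δ then u > 0 and |√u − √6| < |u − 6|/√6 < ε.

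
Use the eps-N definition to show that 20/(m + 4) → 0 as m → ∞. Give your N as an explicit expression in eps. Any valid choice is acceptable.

Suppose eps > 0. For m ≥ 1, |20/(m + 4) − 0| = 20/(m + 4) ≤ 20/m.
We need 20/m < eps, i.e. m > 20/eps.
Take N = 20/eps. If m > N then |20/(m + 4)| ≤ 20/m < eps.

N = 20/eps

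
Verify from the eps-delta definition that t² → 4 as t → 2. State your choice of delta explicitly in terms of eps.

Let eps > 0. We seek delta > 0 with 0 < |t − 2| < delta ⇒ |t² − 4| < eps.
Factor: t² − 4 = (t − 2)(t + 2), so |t² − 4| = |t − 2|·|t + 2|.
Restrict delta ≤ 2. Then |t − 2| < 2 gives |t| < 4, so by the triangle inequality |t + 2| ≤ 4 + 2 = 6.
Hence |t² − 4| ≤ 6|t − 2|, which is < eps once |t − 2| < eps/6.
Take delta = min(2, eps/6). If 0 < |t − 2| < delta then both bounds hold and |t² − 4| ≤ 6|t − 2| < 6·(eps/6) = eps.

delta = min(2, eps/6)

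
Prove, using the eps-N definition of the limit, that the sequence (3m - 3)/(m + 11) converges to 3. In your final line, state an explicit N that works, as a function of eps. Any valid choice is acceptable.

N = 36/eps

Fix eps > 0. For m ≥ 1, |(3m - 3)/(m + 11) − 3| = |-36|/((m + 11)) = 36/((m + 11)).
Since m + 11 ≥ m for m ≥ 1, this is ≤ 36/(m) = 36/m.
So |(3m - 3)/(m + 11) − 3| < eps whenever m > 36/eps.
Take N = 36/eps. If m > N then |(3m - 3)/(m + 11) − 3| ≤ 36/m < eps.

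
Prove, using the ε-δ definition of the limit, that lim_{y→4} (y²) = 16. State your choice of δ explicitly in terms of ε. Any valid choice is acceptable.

δ = min(1, ε/9)

Let ε > 0 be given. We seek δ > 0 with 0 < |y − 4| < δ ⇒ |y² − 16| < ε.
Factor: y² − 16 = (y − 4)(y + 4), so |y² − 16| = |y − 4|·|y + 4|.
Restrict δ ≤ 1. Then |y − 4| < 1 gives |y| < 5, so by the triangle inequality |y + 4| ≤ 5 + 4 = 9.
Hence |y² − 16| ≤ 9|y − 4|, which is < ε once |y − 4| < ε/9.
Take δ = min(1, ε/9). If 0 < |y − 4| < δ then both bounds hold and |y² − 16| ≤ 9|y − 4| < 9·(ε/9) = ε.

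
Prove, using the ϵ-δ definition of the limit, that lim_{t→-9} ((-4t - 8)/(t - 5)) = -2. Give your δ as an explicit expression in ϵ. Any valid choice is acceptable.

Suppose ϵ > 0. We want δ > 0 with 0 < |t + 9| < δ ⇒ |(-4t - 8)/(t - 5) + 2| < ϵ.
Combining over a common denominator, (-4t - 8)/(t - 5) + 2 = [(-4t - 8)·(-14) − 28·(t - 5)] / [(-14)·(t - 5)] = 28(t + 9) / ((-14)(t - 5)).
So |(-4t - 8)/(t - 5) + 2| = 28|t + 9| / (14·|t − 5|).
Require δ ≤ 7, so |t − 5| ≥ |-14| − |t + 9| > 14 − 7 = 7.
Hence |(-4t - 8)/(t - 5) + 2| < 28|t + 9|/(14·7) = (2/7)|t + 9|, which is < ϵ once |t + 9| < (7/2)ϵ.
Take δ = min(7, (7/2)ϵ). Then 0 < |t + 9| < δ forces both bounds, so |(-4t - 8)/(t - 5) + 2| < ϵ.

δ = min(7, (7/2)ϵ)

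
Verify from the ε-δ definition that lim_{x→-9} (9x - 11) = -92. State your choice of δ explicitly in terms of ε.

Let ε > 0 be given. We need δ > 0 so that 0 < |x + 9| < δ implies |(9x - 11) + 92| < ε.
Since (9x - 11) + 92 = 9(x + 9), we have |(9x - 11) + 92| = 9|x + 9|.
So 9|x + 9| < ε exactly when |x + 9| < ε/9.
Choosing δ = ε/9 gives |(9x - 11) + 92| = 9|x + 9| < ε whenever |x + 9| < δ.

δ = ε/9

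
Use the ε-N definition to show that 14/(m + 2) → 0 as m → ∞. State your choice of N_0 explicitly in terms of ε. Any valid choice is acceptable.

N_0 = 14/ε

Let ε > 0 be given. For m ≥ 1, |14/(m + 2) − 0| = 14/(m + 2) ≤ 14/m.
We need 14/m < ε, i.e. m > 14/ε.
Take N_0 = 14/ε. If m > N_0 then |14/(m + 2)| ≤ 14/m < ε.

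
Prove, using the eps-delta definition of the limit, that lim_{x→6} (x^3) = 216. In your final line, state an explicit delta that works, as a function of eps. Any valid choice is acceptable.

Suppose eps > 0. We seek delta > 0 with 0 < |x − 6| < delta ⇒ |x^3 − 216| < eps.
Factor: x^3 − 216 = (x − 6)(x^2 + 6x + 36), so |x^3 − 216| = |x − 6|·|x^2 + 6x + 36|.
Impose delta ≤ 1 so that |x| < 7; then |x^2 + 6x + 36| ≤ 127.
Hence |x^3 − 216| ≤ 127|x − 6|, which is < eps once |x − 6| < eps/127.
Take delta = min(1, eps/127). If 0 < |x − 6| < delta then both bounds hold and |x^3 − 216| ≤ 127|x − 6| < 127·(eps/127) = eps.

delta = min(1, eps/127)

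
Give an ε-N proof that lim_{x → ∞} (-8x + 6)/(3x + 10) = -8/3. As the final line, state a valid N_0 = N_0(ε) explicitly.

Let ε > 0. We seek N_0 > 0 such that x > N_0 implies |(-8x + 6)/(3x + 10) + 8/3| < ε.
(-8x + 6)/(3x + 10) + 8/3 = (3(-8x + 6) − (-8)(3x + 10)) / (3(3x + 10)) = 98/(3(3x + 10)).
For x > 0 we have 3x + 10 > 3x, so |(-8x + 6)/(3x + 10) + 8/3| = 98/(3(3x + 10)) < 98/(3·3x) = (98/9)/x.
Thus |(-8x + 6)/(3x + 10) + 8/3| < ε whenever x > (98/9)/ε.
Take N_0 = (98/9)/ε. If x > N_0 then |(-8x + 6)/(3x + 10) + 8/3| < (98/9)/x < ε.

N_0 = (98/9)/ε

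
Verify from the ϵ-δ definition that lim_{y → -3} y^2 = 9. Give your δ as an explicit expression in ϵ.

Let ϵ > 0. We seek δ > 0 with 0 < |y + 3| < δ ⇒ |y^2 − 9| < ϵ.
Factor: y^2 − 9 = (y + 3)(y - 3), so |y^2 − 9| = |y + 3|·|y - 3|.
Impose δ ≤ 1 so that |y| < 4; then |y - 3| ≤ 7.
Hence |y^2 − 9| ≤ 7|y + 3|, which is < ϵ once |y + 3| < ϵ/7.
Take δ = min(1, ϵ/7). If 0 < |y + 3| < δ then both bounds hold and |y^2 − 9| ≤ 7|y + 3| < 7·(ϵ/7) = ϵ.

δ = min(1, ϵ/7)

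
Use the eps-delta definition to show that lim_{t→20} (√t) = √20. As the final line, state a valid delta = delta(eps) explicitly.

delta = min(20, √20·eps)

Fix eps > 0. We want delta > 0 such that 0 < |t − 20| < delta implies |√t − √20| < eps.
Rationalise: √t − √20 = (t − 20)/(√t + √20), so |√t − √20| = |t − 20|/(√t + √20).
Restrict delta ≤ 20 so that |t − 20| < 20 forces t > 0, and then √t + √20 > √20.
Hence |√t − √20| < |t − 20|/√20, which is < eps once |t − 20| < √20·eps.
Take delta = min(20, √20·eps). If 0 < |t − 20| < delta then t > 0 and |√t − √20| < |t − 20|/√20 < eps.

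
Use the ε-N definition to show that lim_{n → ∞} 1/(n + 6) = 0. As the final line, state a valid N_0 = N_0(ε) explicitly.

Suppose ε > 0. For n ≥ 1, |1/(n + 6) − 0| = 1/(n + 6) ≤ 1/n.
We need 1/n < ε, i.e. n > 1/ε.
Take N_0 = 1/ε. If n > N_0 then |1/(n + 6)| ≤ 1/n < ε.

N_0 = 1/ε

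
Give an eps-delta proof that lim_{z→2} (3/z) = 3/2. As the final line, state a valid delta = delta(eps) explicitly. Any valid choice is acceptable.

Fix eps > 0. We seek delta > 0 such that 0 < |z − 2| < delta implies |3/z − (3/2)| < eps.
|3/z − (3/2)| = 3·|2 − z|/(2·|z|) = 3|z − 2|/(2|z|).
Require delta ≤ 1 so that |z| > 2 − 1 = 1, hence 2|z| > 2.
Then |3/z − (3/2)| < 3|z − 2|/2, which is < eps when |z − 2| < (2/3)eps.
Take delta = min(1, (2/3)eps). Then 0 < |z − 2| < delta gives both |z − 2| < 1 and |z − 2| < (2/3)eps, so |3/z − (3/2)| < eps.

delta = min(1, (2/3)eps)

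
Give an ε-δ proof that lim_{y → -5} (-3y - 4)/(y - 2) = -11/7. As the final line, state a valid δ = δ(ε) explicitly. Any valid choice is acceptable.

Let ε > 0 be given. We want δ > 0 with 0 < |y + 5| < δ ⇒ |(-3y - 4)/(y - 2) + 11/7| < ε.
Combining over a common denominator, (-3y - 4)/(y - 2) + 11/7 = [(-3y - 4)·(-7) − 11·(y - 2)] / [(-7)·(y - 2)] = 10(y + 5) / ((-7)(y - 2)).
So |(-3y - 4)/(y - 2) + 11/7| = 10|y + 5| / (7·|y − 2|).
Restrict δ ≤ 7/2. Then |y + 5| < 7/2 gives |y − 2| = |(y + 5) + (-7)| ≥ 7 − 7/2 = 7/2.
Hence |(-3y - 4)/(y - 2) + 11/7| < 10|y + 5|/(7·(7/2)) = (20/49)|y + 5|, which is < ε once |y + 5| < (49/20)ε.
Take δ = min(7/2, (49/20)ε). Then 0 < |y + 5| < δ forces both bounds, so |(-3y - 4)/(y - 2) + 11/7| < ε.

δ = min(7/2, (49/20)ε)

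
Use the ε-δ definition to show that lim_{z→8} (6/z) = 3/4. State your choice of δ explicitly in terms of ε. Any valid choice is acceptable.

δ = min(4, (16/3)ε)

Suppose ε > 0. We seek δ > 0 such that 0 < |z − 8| < δ implies |6/z − (3/4)| < ε.
|6/z − (3/4)| = 6·|8 − z|/(8·|z|) = 6|z − 8|/(8|z|).
Require δ ≤ 4 so that |z| > 8 − 4 = 4, hence 8|z| > 32.
Then |6/z − (3/4)| < 6|z − 8|/32, which is < ε when |z − 8| < (16/3)ε.
Take δ = min(4, (16/3)ε). Then 0 < |z − 8| < δ gives both |z − 8| < 4 and |z − 8| < (16/3)ε, so |6/z − (3/4)| < ε.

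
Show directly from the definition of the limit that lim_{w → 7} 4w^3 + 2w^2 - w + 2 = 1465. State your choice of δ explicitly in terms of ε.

Suppose ε > 0. We want δ > 0 such that 0 < |w − 7| < δ implies |(4w^3 + 2w^2 - w + 2) − 1465| < ε.
(4w^3 + 2w^2 - w + 2) − 1465 = 4w^3 + 2w^2 - w - 1463 = (w − 7)(4w^2 + 30w + 209).
So |(4w^3 + 2w^2 - w + 2) − 1465| = |w − 7|·|4w^2 + 30w + 209|.
Require δ ≤ 1. Then |w − 7| < 1 gives |w| < 8, and by the triangle inequality |4w^2 + 30w + 209| ≤ 4·8^2 + 30·8 + 209 = 705.
Hence |(4w^3 + 2w^2 - w + 2) − 1465| ≤ 705|w − 7| < ε provided |w − 7| < ε/705.
Take δ = min(1, ε/705). Then 0 < |w − 7| < δ gives both |w − 7| < 1 and |w − 7| < ε/705, so |(4w^3 + 2w^2 - w + 2) − 1465| < ε.

δ = min(1, ε/705)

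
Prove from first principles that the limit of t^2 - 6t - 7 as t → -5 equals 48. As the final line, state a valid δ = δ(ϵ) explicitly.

Let ϵ > 0. We want δ > 0 such that 0 < |t + 5| < δ implies |(t^2 - 6t - 7) − 48| < ϵ.
(t^2 - 6t - 7) − 48 = t^2 - 6t - 55 = (t + 5)(t - 11).
So |(t^2 - 6t - 7) − 48| = |t + 5|·|t - 11|.
Assume first that |t + 5| < 1, so |t| < 6. Then |t - 11| ≤ 6 + 11 = 17.
Hence |(t^2 - 6t - 7) − 48| ≤ 17|t + 5| < ϵ provided |t + 5| < ϵ/17.
Choosing δ = min(1, ϵ/17) ensures both conditions, hence |(t^2 - 6t - 7) − 48| < ϵ.

δ = min(1, ϵ/17)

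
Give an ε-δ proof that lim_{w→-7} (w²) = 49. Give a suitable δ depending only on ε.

δ = min(1, ε/15)

Let ε > 0 be given. We seek δ > 0 with 0 < |w + 7| < δ ⇒ |w² − 49| < ε.
Factor: w² − 49 = (w + 7)(w - 7), so |w² − 49| = |w + 7|·|w - 7|.
Restrict δ ≤ 1. Then |w + 7| < 1 gives |w| < 8, so by the triangle inequality |w - 7| ≤ 8 + 7 = 15.
Hence |w² − 49| ≤ 15|w + 7|, which is < ε once |w + 7| < ε/15.
Take δ = min(1, ε/15). If 0 < |w + 7| < δ then both bounds hold and |w² − 49| ≤ 15|w + 7| < 15·(ε/15) = ε.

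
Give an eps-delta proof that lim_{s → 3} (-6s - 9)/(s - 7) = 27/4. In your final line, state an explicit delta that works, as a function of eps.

delta = min(2, (8/51)eps)

Let eps > 0 be given. We want delta > 0 with 0 < |s − 3| < delta ⇒ |(-6s - 9)/(s - 7) − (27/4)| < eps.
Combining over a common denominator, (-6s - 9)/(s - 7) − (27/4) = [(-6s - 9)·(-4) − (-27)·(s - 7)] / [(-4)·(s - 7)] = 51(s − 3) / ((-4)(s - 7)).
So |(-6s - 9)/(s - 7) − (27/4)| = 51|s − 3| / (4·|s − 7|).
Require delta ≤ 2, so |s − 7| ≥ |-4| − |s − 3| > 4 − 2 = 2.
Hence |(-6s - 9)/(s - 7) − (27/4)| < 51|s − 3|/(4·2) = (51/8)|s − 3|, which is < eps once |s − 3| < (8/51)eps.
Take delta = min(2, (8/51)eps). Then 0 < |s − 3| < delta forces both bounds, so |(-6s - 9)/(s - 7) − (27/4)| < eps.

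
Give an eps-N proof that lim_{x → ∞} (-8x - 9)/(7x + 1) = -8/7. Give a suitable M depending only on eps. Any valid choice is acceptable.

Suppose eps > 0. We seek M > 0 such that x > M implies |(-8x - 9)/(7x + 1) + 8/7| < eps.
(-8x - 9)/(7x + 1) + 8/7 = (7(-8x - 9) − (-8)(7x + 1)) / (7(7x + 1)) = -55/(7(7x + 1)).
For x > 0 we have 7x + 1 > 7x, so |(-8x - 9)/(7x + 1) + 8/7| = 55/(7(7x + 1)) < 55/(7·7x) = (55/49)/x.
Thus |(-8x - 9)/(7x + 1) + 8/7| < eps whenever x > (55/49)/eps.
Take M = (55/49)/eps. If x > M then |(-8x - 9)/(7x + 1) + 8/7| < (55/49)/x < eps.

M = (55/49)/eps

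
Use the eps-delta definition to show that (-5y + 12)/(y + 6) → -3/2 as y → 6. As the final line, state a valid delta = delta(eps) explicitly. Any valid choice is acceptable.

Fix eps > 0. We want delta > 0 with 0 < |y − 6| < delta ⇒ |(-5y + 12)/(y + 6) + 3/2| < eps.
Combining over a common denominator, (-5y + 12)/(y + 6) + 3/2 = [(-5y + 12)·12 − (-18)·(y + 6)] / [12·(y + 6)] = -42(y − 6) / (12(y + 6)).
So |(-5y + 12)/(y + 6) + 3/2| = 42|y − 6| / (12·|y + 6|).
Require delta ≤ 6, so |y + 6| ≥ |12| − |y − 6| > 12 − 6 = 6.
Hence |(-5y + 12)/(y + 6) + 3/2| < 42|y − 6|/(12·6) = (7/12)|y − 6|, which is < eps once |y − 6| < (12/7)eps.
Take delta = min(6, (12/7)eps). Then 0 < |y − 6| < delta forces both bounds, so |(-5y + 12)/(y + 6) + 3/2| < eps.

delta = min(6, (12/7)eps)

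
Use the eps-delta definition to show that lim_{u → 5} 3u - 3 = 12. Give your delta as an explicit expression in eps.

delta = eps/3

Let eps > 0. We need delta > 0 so that 0 < |u − 5| < delta implies |(3u - 3) − 12| < eps.
Since (3u - 3) − 12 = 3(u − 5), we have |(3u - 3) − 12| = 3|u − 5|.
So 3|u − 5| < eps exactly when |u − 5| < eps/3.
Choosing delta = eps/3 gives |(3u - 3) − 12| = 3|u − 5| < eps whenever |u − 5| < delta.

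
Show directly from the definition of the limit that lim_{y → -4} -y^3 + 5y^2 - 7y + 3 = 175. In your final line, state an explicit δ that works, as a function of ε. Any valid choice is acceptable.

Fix ε > 0. We want δ > 0 such that 0 < |y + 4| < δ implies |(-y^3 + 5y^2 - 7y + 3) − 175| < ε.
(-y^3 + 5y^2 - 7y + 3) − 175 = -y^3 + 5y^2 - 7y - 172 = (y + 4)(-y^2 + 9y - 43).
So |(-y^3 + 5y^2 - 7y + 3) − 175| = |y + 4|·|-y^2 + 9y - 43|.
Require δ ≤ 2. Then |y + 4| < 2 gives |y| < 6, and by the triangle inequality |-y^2 + 9y - 43| ≤ 6^2 + 9·6 + 43 = 133.
Hence |(-y^3 + 5y^2 - 7y + 3) − 175| ≤ 133|y + 4| < ε provided |y + 4| < ε/133.
Take δ = min(2, ε/133). Then 0 < |y + 4| < δ gives both |y + 4| < 2 and |y + 4| < ε/133, so |(-y^3 + 5y^2 - 7y + 3) − 175| < ε.

δ = min(2, ε/133)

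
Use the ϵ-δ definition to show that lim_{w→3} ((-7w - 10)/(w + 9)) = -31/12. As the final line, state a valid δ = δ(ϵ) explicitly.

Suppose ϵ > 0. We want δ > 0 with 0 < |w − 3| < δ ⇒ |(-7w - 10)/(w + 9) + 31/12| < ϵ.
Combining over a common denominator, (-7w - 10)/(w + 9) + 31/12 = [(-7w - 10)·12 − (-31)·(w + 9)] / [12·(w + 9)] = -53(w − 3) / (12(w + 9)).
So |(-7w - 10)/(w + 9) + 31/12| = 53|w − 3| / (12·|w + 9|).
Restrict δ ≤ 6. Then |w − 3| < 6 gives |w + 9| = |(w − 3) + 12| ≥ 12 − 6 = 6.
Hence |(-7w - 10)/(w + 9) + 31/12| < 53|w − 3|/(12·6) = (53/72)|w − 3|, which is < ϵ once |w − 3| < (72/53)ϵ.
Take δ = min(6, (72/53)ϵ). Then 0 < |w − 3| < δ forces both bounds, so |(-7w - 10)/(w + 9) + 31/12| < ϵ.

δ = min(6, (72/53)ϵ)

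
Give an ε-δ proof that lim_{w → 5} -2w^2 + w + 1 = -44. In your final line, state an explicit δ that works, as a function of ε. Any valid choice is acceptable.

Let ε > 0. We want δ > 0 such that 0 < |w − 5| < δ implies |(-2w^2 + w + 1) + 44| < ε.
(-2w^2 + w + 1) + 44 = -2w^2 + w + 45 = (w − 5)(-2w - 9).
So |(-2w^2 + w + 1) + 44| = |w − 5|·|-2w - 9|.
Assume first that |w − 5| < 1, so |w| < 6. Then |-2w - 9| ≤ 2·6 + 9 = 21.
Hence |(-2w^2 + w + 1) + 44| ≤ 21|w − 5| < ε provided |w − 5| < ε/21.
Take δ = min(1, ε/21). Then 0 < |w − 5| < δ gives both |w − 5| < 1 and |w − 5| < ε/21, so |(-2w^2 + w + 1) + 44| < ε.

δ = min(1, ε/21)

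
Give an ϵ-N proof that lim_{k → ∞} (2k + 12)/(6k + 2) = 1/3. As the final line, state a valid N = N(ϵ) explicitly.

N = (17/9)/ϵ

Let ϵ > 0. For k ≥ 1, |(2k + 12)/(6k + 2) − (1/3)| = |68|/(6(6k + 2)) = 68/(6(6k + 2)).
Since 6k + 2 ≥ 6k for k ≥ 1, this is ≤ 68/(6·6k) = (17/9)/k.
So |(2k + 12)/(6k + 2) − (1/3)| < ϵ whenever k > (17/9)/ϵ.
Take N = (17/9)/ϵ. If k > N then |(2k + 12)/(6k + 2) − (1/3)| ≤ (17/9)/k < ϵ.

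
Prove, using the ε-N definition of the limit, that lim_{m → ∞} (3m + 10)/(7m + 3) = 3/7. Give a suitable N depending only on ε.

Let ε > 0 be given. For m ≥ 1, |(3m + 10)/(7m + 3) − (3/7)| = |61|/(7(7m + 3)) = 61/(7(7m + 3)).
Since 7m + 3 ≥ 7m for m ≥ 1, this is ≤ 61/(7·7m) = (61/49)/m.
So |(3m + 10)/(7m + 3) − (3/7)| < ε whenever m > (61/49)/ε.
Take N = (61/49)/ε. If m > N then |(3m + 10)/(7m + 3) − (3/7)| ≤ (61/49)/m < ε.

N = (61/49)/ε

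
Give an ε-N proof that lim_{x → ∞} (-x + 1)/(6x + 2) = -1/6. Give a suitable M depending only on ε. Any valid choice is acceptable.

Let ε > 0. We seek M > 0 such that x > M implies |(-x + 1)/(6x + 2) + 1/6| < ε.
(-x + 1)/(6x + 2) + 1/6 = (6(-x + 1) − (-1)(6x + 2)) / (6(6x + 2)) = 8/(6(6x + 2)).
For x > 0 we have 6x + 2 > 6x, so |(-x + 1)/(6x + 2) + 1/6| = 8/(6(6x + 2)) < 8/(6·6x) = (2/9)/x.
Thus |(-x + 1)/(6x + 2) + 1/6| < ε whenever x > (2/9)/ε.
Take M = (2/9)/ε. If x > M then |(-x + 1)/(6x + 2) + 1/6| < (2/9)/x < ε.

M = (2/9)/ε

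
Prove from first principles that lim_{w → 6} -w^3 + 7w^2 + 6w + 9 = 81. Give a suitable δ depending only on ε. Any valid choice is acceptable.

δ = min(1, ε/68)

Let ε > 0. We want δ > 0 such that 0 < |w − 6| < δ implies |(-w^3 + 7w^2 + 6w + 9) − 81| < ε.
(-w^3 + 7w^2 + 6w + 9) − 81 = -w^3 + 7w^2 + 6w - 72 = (w − 6)(-w^2 + w + 12).
So |(-w^3 + 7w^2 + 6w + 9) − 81| = |w − 6|·|-w^2 + w + 12|.
Require δ ≤ 1. Then |w − 6| < 1 gives |w| < 7, and by the triangle inequality |-w^2 + w + 12| ≤ 7^2 + 7 + 12 = 68.
Hence |(-w^3 + 7w^2 + 6w + 9) − 81| ≤ 68|w − 6| < ε provided |w − 6| < ε/68.
Take δ = min(1, ε/68). Then 0 < |w − 6| < δ gives both |w − 6| < 1 and |w − 6| < ε/68, so |(-w^3 + 7w^2 + 6w + 9) − 81| < ε.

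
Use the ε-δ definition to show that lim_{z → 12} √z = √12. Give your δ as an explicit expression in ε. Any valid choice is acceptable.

δ = min(12, √12·ε)

Let ε > 0 be given. We want δ > 0 such that 0 < |z − 12| < δ implies |√z − √12| < ε.
Rationalise: √z − √12 = (z − 12)/(√z + √12), so |√z − √12| = |z − 12|/(√z + √12).
Restrict δ ≤ 12 so that |z − 12| < 12 forces z > 0, and then √z + √12 > √12.
Hence |√z − √12| < |z − 12|/√12, which is < ε once |z − 12| < √12·ε.
Take δ = min(12, √12·ε). If 0 < |z − 12| < δ then z > 0 and |√z − √12| < |z − 12|/√12 < ε.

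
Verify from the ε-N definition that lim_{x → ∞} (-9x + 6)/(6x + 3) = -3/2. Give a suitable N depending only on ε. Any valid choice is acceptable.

Let ε > 0 be given. We seek N > 0 such that x > N implies |(-9x + 6)/(6x + 3) + 3/2| < ε.
(-9x + 6)/(6x + 3) + 3/2 = (6(-9x + 6) − (-9)(6x + 3)) / (6(6x + 3)) = 63/(6(6x + 3)).
For x > 0 we have 6x + 3 > 6x, so |(-9x + 6)/(6x + 3) + 3/2| = 63/(6(6x + 3)) < 63/(6·6x) = (7/4)/x.
Thus |(-9x + 6)/(6x + 3) + 3/2| < ε whenever x > (7/4)/ε.
Take N = (7/4)/ε. If x > N then |(-9x + 6)/(6x + 3) + 3/2| < (7/4)/x < ε.

N = (7/4)/ε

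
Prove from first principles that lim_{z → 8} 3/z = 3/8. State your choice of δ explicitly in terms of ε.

δ = min(4, (32/3)ε)

Fix ε > 0. We seek δ > 0 such that 0 < |z − 8| < δ implies |3/z − (3/8)| < ε.
|3/z − (3/8)| = 3·|8 − z|/(8·|z|) = 3|z − 8|/(8|z|).
Restrict δ ≤ 4. Then |z − 8| < 4 gives |z| > 4, so 8|z| > 32.
Then |3/z − (3/8)| < 3|z − 8|/32, which is < ε when |z − 8| < (32/3)ε.
Take δ = min(4, (32/3)ε). Then 0 < |z − 8| < δ gives both |z − 8| < 4 and |z − 8| < (32/3)ε, so |3/z − (3/8)| < ε.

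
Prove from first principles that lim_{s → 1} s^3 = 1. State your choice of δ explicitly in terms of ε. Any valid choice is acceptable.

δ = min(2, ε/13)

Let ε > 0. We seek δ > 0 with 0 < |s − 1| < δ ⇒ |s^3 − 1| < ε.
Factor: s^3 − 1 = (s − 1)(s^2 + s + 1), so |s^3 − 1| = |s − 1|·|s^2 + s + 1|.
Restrict δ ≤ 2. Then |s − 1| < 2 gives |s| < 3, so by the triangle inequality |s^2 + s + 1| ≤ 3^2 + 3 + 1 = 13.
Hence |s^3 − 1| ≤ 13|s − 1|, which is < ε once |s − 1| < ε/13.
Take δ = min(2, ε/13). If 0 < |s − 1| < δ then both bounds hold and |s^3 − 1| ≤ 13|s − 1| < 13·(ε/13) = ε.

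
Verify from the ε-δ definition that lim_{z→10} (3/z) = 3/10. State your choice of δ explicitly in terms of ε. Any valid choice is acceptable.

δ = min(5, (50/3)ε)

Let ε > 0. We seek δ > 0 such that 0 < |z − 10| < δ implies |3/z − (3/10)| < ε.
|3/z − (3/10)| = 3·|10 − z|/(10·|z|) = 3|z − 10|/(10|z|).
Restrict δ ≤ 5. Then |z − 10| < 5 gives |z| > 5, so 10|z| > 50.
Then |3/z − (3/10)| < 3|z − 10|/50, which is < ε when |z − 10| < (50/3)ε.
Take δ = min(5, (50/3)ε). Then 0 < |z − 10| < δ gives both |z − 10| < 5 and |z − 10| < (50/3)ε, so |3/z − (3/10)| < ε.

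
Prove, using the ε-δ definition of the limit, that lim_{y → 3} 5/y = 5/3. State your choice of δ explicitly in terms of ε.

δ = min(3/2, (9/10)ε)

Let ε > 0. We seek δ > 0 such that 0 < |y − 3| < δ implies |5/y − (5/3)| < ε.
|5/y − (5/3)| = 5·|3 − y|/(3·|y|) = 5|y − 3|/(3|y|).
Restrict δ ≤ 3/2. Then |y − 3| < 3/2 gives |y| > 3/2, so 3|y| > 9/2.
Then |5/y − (5/3)| < 5|y − 3|/(9/2), which is < ε when |y − 3| < (9/10)ε.
Take δ = min(3/2, (9/10)ε). Then 0 < |y − 3| < δ gives both |y − 3| < 3/2 and |y − 3| < (9/10)ε, so |5/y − (5/3)| < ε.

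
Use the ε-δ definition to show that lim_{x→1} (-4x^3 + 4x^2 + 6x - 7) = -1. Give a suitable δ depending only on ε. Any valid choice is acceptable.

Suppose ε > 0. We want δ > 0 such that 0 < |x − 1| < δ implies |(-4x^3 + 4x^2 + 6x - 7) + 1| < ε.
(-4x^3 + 4x^2 + 6x - 7) + 1 = -4x^3 + 4x^2 + 6x - 6 = (x − 1)(-4x^2 + 6).
So |(-4x^3 + 4x^2 + 6x - 7) + 1| = |x − 1|·|-4x^2 + 6|.
Require δ ≤ 1. Then |x − 1| < 1 gives |x| < 2, and by the triangle inequality |-4x^2 + 6| ≤ 4·2^2 + 6 = 22.
Hence |(-4x^3 + 4x^2 + 6x - 7) + 1| ≤ 22|x − 1| < ε provided |x − 1| < ε/22.
Take δ = min(1, ε/22). Then 0 < |x − 1| < δ gives both |x − 1| < 1 and |x − 1| < ε/22, so |(-4x^3 + 4x^2 + 6x - 7) + 1| < ε.

δ = min(1, ε/22)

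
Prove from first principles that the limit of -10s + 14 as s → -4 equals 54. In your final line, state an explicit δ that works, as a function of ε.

Let ε > 0 be given. We need δ > 0 so that 0 < |s + 4| < δ implies |(-10s + 14) − 54| < ε.
|(-10s + 14) − 54| = |-10s - 40| = 10|s + 4|.
So 10|s + 4| < ε exactly when |s + 4| < ε/10.
Choosing δ = ε/10 gives |(-10s + 14) − 54| = 10|s + 4| < ε whenever |s + 4| < δ.

δ = ε/10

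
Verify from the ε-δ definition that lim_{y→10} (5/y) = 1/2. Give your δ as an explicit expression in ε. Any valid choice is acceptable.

Let ε > 0. We seek δ > 0 such that 0 < |y − 10| < δ implies |5/y − (1/2)| < ε.
|5/y − (1/2)| = 5·|10 − y|/(10·|y|) = 5|y − 10|/(10|y|).
Require δ ≤ 5 so that |y| > 10 − 5 = 5, hence 10|y| > 50.
Then |5/y − (1/2)| < 5|y − 10|/50, which is < ε when |y − 10| < 10ε.
Take δ = min(5, 10ε). Then 0 < |y − 10| < δ gives both |y − 10| < 5 and |y − 10| < 10ε, so |5/y − (1/2)| < ε.

δ = min(5, 10ε)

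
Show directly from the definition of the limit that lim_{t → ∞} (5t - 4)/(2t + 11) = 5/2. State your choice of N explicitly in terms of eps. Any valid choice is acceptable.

Let eps > 0. We seek N > 0 such that t > N implies |(5t - 4)/(2t + 11) − (5/2)| < eps.
(5t - 4)/(2t + 11) − (5/2) = (2(5t - 4) − 5(2t + 11)) / (2(2t + 11)) = -63/(2(2t + 11)).
For t > 0 we have 2t + 11 > 2t, so |(5t - 4)/(2t + 11) − (5/2)| = 63/(2(2t + 11)) < 63/(2·2t) = (63/4)/t.
Thus |(5t - 4)/(2t + 11) − (5/2)| < eps whenever t > (63/4)/eps.
Take N = (63/4)/eps. If t > N then |(5t - 4)/(2t + 11) − (5/2)| < (63/4)/t < eps.

N = (63/4)/eps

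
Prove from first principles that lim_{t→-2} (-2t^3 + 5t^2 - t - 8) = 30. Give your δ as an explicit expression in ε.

Let ε > 0 be given. We want δ > 0 such that 0 < |t + 2| < δ implies |(-2t^3 + 5t^2 - t - 8) − 30| < ε.
(-2t^3 + 5t^2 - t - 8) − 30 = -2t^3 + 5t^2 - t - 38 = (t + 2)(-2t^2 + 9t - 19).
So |(-2t^3 + 5t^2 - t - 8) − 30| = |t + 2|·|-2t^2 + 9t - 19|.
Assume first that |t + 2| < 2, so |t| < 4. Then |-2t^2 + 9t - 19| ≤ 2·4^2 + 9·4 + 19 = 87.
Hence |(-2t^3 + 5t^2 - t - 8) − 30| ≤ 87|t + 2| < ε provided |t + 2| < ε/87.
Take δ = min(2, ε/87). Then 0 < |t + 2| < δ gives both |t + 2| < 2 and |t + 2| < ε/87, so |(-2t^3 + 5t^2 - t - 8) − 30| < ε.

δ = min(2, ε/87)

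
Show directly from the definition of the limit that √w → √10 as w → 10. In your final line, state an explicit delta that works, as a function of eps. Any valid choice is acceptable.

Let eps > 0 be given. We want delta > 0 such that 0 < |w − 10| < delta implies |√w − √10| < eps.
Multiplying by the conjugate, |√w − √10| = |w − 10|/(√w + √10).
Restrict delta ≤ 10 so that |w − 10| < 10 forces w > 0, and then √w + √10 > √10.
Hence |√w − √10| < |w − 10|/√10, which is < eps once |w − 10| < √10·eps.
Take delta = min(10, √10·eps). If 0 < |w − 10| < delta then w > 0 and |√w − √10| < |w − 10|/√10 < eps.

delta = min(10, √10·eps)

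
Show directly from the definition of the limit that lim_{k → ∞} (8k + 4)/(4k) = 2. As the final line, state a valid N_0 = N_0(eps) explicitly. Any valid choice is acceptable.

N_0 = 1/eps

Let eps > 0. For k ≥ 1, |(8k + 4)/(4k) − 2| = |16|/(4(4k)) = 16/(4(4k)).
Since 4k ≥ 4k for k ≥ 1, this is ≤ 16/(4·4k) = 1/k.
So |(8k + 4)/(4k) − 2| < eps whenever k > 1/eps.
Take N_0 = 1/eps. If k > N_0 then |(8k + 4)/(4k) − 2| ≤ 1/k < eps.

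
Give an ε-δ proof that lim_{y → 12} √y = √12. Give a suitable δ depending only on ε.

Let ε > 0 be given. We want δ > 0 such that 0 < |y − 12| < δ implies |√y − √12| < ε.
Rationalise: √y − √12 = (y − 12)/(√y + √12), so |√y − √12| = |y − 12|/(√y + √12).
Restrict δ ≤ 12 so that |y − 12| < 12 forces y > 0, and then √y + √12 > √12.
Hence |√y − √12| < |y − 12|/√12, which is < ε once |y − 12| < √12·ε.
Take δ = min(12, √12·ε). If 0 < |y − 12| < δ then y > 0 and |√y − √12| < |y − 12|/√12 < ε.

δ = min(12, √12·ε)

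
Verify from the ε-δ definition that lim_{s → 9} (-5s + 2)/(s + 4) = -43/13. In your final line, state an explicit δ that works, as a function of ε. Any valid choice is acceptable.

Let ε > 0 be given. We want δ > 0 with 0 < |s − 9| < δ ⇒ |(-5s + 2)/(s + 4) + 43/13| < ε.
Combining over a common denominator, (-5s + 2)/(s + 4) + 43/13 = [(-5s + 2)·13 − (-43)·(s + 4)] / [13·(s + 4)] = -22(s − 9) / (13(s + 4)).
So |(-5s + 2)/(s + 4) + 43/13| = 22|s − 9| / (13·|s + 4|).
Restrict δ ≤ 13/2. Then |s − 9| < 13/2 gives |s + 4| = |(s − 9) + 13| ≥ 13 − 13/2 = 13/2.
Hence |(-5s + 2)/(s + 4) + 43/13| < 22|s − 9|/(13·(13/2)) = (44/169)|s − 9|, which is < ε once |s − 9| < (169/44)ε.
Take δ = min(13/2, (169/44)ε). Then 0 < |s − 9| < δ forces both bounds, so |(-5s + 2)/(s + 4) + 43/13| < ε.

δ = min(13/2, (169/44)ε)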